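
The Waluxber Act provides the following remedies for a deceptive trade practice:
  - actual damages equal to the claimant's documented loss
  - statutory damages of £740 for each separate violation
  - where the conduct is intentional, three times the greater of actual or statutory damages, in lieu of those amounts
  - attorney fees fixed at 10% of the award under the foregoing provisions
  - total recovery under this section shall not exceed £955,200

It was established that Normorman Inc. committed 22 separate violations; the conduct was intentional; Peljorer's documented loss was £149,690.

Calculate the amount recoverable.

Statutory damages: 22 × £740 = £16,280
Greater of actual damages (£149,690) or statutory damages (£16,280): £149,690
Trebled: 3 × £149,690 = £449,070
Attorney fees: 10% of £449,070 = £44,907
Total before cap: £449,070 + £44,907 = £493,977
Cap at £955,200: £493,977 is within the cap, no reduction.

£493,977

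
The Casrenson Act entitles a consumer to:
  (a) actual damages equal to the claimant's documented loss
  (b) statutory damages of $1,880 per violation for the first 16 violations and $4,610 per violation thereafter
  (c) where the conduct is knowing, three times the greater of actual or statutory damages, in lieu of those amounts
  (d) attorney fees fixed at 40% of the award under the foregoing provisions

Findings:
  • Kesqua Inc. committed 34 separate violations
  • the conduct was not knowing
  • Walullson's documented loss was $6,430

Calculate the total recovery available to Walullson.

$167,286

First 16 violations: 16 × $1,880 = $30,080
Remaining violations: (34 − 16) × $4,610 = $82,980
Statutory damages: $30,080 + $82,980 = $113,060
Conduct not knowing: the in-lieu enhancement does not apply.
Actual plus statutory damages: $6,430 + $113,060 = $119,490
Attorney fees: 40% of $119,490 = $47,796
Total recovery: $119,490 + $47,796 = $167,286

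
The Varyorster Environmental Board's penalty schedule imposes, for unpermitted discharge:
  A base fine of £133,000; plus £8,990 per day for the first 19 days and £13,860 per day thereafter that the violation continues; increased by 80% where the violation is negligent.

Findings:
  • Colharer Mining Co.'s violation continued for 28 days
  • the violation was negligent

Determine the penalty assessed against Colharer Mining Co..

First 19 days: 19 × £8,990 = £170,810
Remaining days: (28 − 19) × £13,860 = £124,740
Per-day component: £170,810 + £124,740 = £295,550
Base plus per-day: £133,000 + £295,550 = £428,550
Enhancement: 80% of £428,550 = £342,840
Enhanced fine: £428,550 + £342,840 = £771,390

£771,390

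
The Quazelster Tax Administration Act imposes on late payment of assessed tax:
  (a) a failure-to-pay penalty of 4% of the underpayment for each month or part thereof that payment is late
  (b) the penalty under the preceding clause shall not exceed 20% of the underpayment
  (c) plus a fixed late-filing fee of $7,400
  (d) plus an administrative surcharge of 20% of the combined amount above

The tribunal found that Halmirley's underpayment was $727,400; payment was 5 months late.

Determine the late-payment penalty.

Accrued rate: 4% × 5 = 20%, capped at 20% → 20%
Failure-to-pay penalty: 20% of $727,400 = $145,480
Penalty before surcharge: $145,480 + $7,400 = $152,880
Administrative surcharge: 20% of $152,880 = $30,576
Total penalty: $152,880 + $30,576 = $183,456

$183,456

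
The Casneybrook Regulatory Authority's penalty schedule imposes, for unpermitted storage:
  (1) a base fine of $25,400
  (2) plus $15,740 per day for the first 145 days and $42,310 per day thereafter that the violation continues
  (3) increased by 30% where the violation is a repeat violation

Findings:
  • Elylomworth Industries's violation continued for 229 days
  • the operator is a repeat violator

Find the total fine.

Civil penalty: $7,620,262

First 145 days: 145 × $15,740 = $2,282,300
Remaining days: (229 − 145) × $42,310 = $3,554,040
Per-day component: $2,282,300 + $3,554,040 = $5,836,340
Base plus per-day: $25,400 + $5,836,340 = $5,861,740
Enhancement: 30% of $5,861,740 = $1,758,522
Enhanced fine: $5,861,740 + $1,758,522 = $7,620,262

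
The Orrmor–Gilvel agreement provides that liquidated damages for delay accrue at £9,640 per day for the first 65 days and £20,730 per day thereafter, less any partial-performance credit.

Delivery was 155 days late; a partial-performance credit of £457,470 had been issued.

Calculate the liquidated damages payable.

First 65 days: 65 × £9,640 = £626,600
Remaining days: (155 − 65) × £20,730 = £1,865,700
Accrued per-day damages: £626,600 + £1,865,700 = £2,492,300
Less partial-performance credit: £2,492,300 − £457,470 = £2,034,830

£2,034,830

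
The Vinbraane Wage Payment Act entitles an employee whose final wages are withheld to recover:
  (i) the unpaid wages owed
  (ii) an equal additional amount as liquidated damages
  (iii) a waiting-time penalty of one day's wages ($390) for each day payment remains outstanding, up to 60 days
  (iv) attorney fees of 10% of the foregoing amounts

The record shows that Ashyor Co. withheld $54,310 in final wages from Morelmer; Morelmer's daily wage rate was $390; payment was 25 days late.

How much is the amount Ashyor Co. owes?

Liquidated damages (equal amount): $54,310
Penalty days: min(25, 60) = 25
Waiting-time penalty: 25 × $390 = $9,750
Subtotal: $54,310 + $54,310 + $9,750 = $118,370
Attorney fees: 10% of $118,370 = $11,837
Total award: $118,370 + $11,837 = $130,207

Total award: $130,207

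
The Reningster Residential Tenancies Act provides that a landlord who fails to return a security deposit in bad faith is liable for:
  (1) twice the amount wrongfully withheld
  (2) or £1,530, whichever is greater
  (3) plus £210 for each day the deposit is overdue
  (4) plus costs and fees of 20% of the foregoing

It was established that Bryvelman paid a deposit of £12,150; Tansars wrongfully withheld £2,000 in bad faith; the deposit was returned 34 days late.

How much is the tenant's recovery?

£13,368

Doubled: 2 × £2,000 = £4,000
Minimum £1,530: £4,000 meets the minimum, no increase.
Late-return penalty: 34 × £210 = £7,140
Damages plus late penalty: £4,000 + £7,140 = £11,140
Costs and fees: 20% of £11,140 = £2,228
Total recovery: £11,140 + £2,228 = £13,368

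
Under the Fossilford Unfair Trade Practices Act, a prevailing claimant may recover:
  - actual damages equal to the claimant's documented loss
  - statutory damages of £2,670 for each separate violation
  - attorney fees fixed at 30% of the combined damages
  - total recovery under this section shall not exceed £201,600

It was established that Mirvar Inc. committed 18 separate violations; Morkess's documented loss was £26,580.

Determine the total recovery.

Statutory damages: 18 × £2,670 = £48,060
Combined damages: £26,580 + £48,060 = £74,640
Attorney fees: 30% of £74,640 = £22,392
Total before cap: £74,640 + £22,392 = £97,032
Cap at £201,600: £97,032 is within the cap, no reduction.

£97,032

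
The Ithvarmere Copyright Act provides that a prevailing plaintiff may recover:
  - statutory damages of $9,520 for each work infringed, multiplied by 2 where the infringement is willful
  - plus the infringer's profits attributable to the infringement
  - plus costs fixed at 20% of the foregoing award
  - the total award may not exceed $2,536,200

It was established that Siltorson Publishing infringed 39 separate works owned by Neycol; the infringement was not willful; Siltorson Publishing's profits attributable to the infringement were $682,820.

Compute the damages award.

Award: $1,264,920

Statutory damages: 39 × $9,520 = $371,280
Infringement not willful: no ×2 enhancement.
Combined award: $371,280 + $682,820 = $1,054,100
Costs: 20% of $1,054,100 = $210,820
Award plus costs: $1,054,100 + $210,820 = $1,264,920
Cap at $2,536,200: $1,264,920 is within the cap, no reduction.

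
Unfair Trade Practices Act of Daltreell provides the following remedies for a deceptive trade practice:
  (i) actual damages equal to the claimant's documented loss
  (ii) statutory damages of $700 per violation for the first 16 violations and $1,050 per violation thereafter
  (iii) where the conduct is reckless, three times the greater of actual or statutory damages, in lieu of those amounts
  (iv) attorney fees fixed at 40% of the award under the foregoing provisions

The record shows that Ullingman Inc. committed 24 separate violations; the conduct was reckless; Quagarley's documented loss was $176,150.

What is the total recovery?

Total recovery: $739,830

First 16 violations: 16 × $700 = $11,200
Remaining violations: (24 − 16) × $1,050 = $8,400
Statutory damages: $11,200 + $8,400 = $19,600
Greater of actual damages ($176,150) or statutory damages ($19,600): $176,150
Trebled: 3 × $176,150 = $528,450
Attorney fees: 40% of $528,450 = $211,380
Total recovery: $528,450 + $211,380 = $739,830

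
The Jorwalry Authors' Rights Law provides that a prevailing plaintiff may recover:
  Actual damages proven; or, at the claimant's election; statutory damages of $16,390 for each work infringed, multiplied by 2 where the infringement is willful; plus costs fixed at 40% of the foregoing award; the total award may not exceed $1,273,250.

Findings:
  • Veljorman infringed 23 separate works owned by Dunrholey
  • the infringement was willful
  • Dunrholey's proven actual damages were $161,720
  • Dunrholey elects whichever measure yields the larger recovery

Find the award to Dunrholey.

$1,055,516

Statutory damages: 23 × $16,390 = $376,970
Doubled: 2 × $376,970 = $753,940
Greater of actual damages ($161,720) or enhanced statutory damages ($753,940): $753,940
Costs: 40% of $753,940 = $301,576
Award plus costs: $753,940 + $301,576 = $1,055,516
Cap at $1,273,250: $1,055,516 is within the cap, no reduction.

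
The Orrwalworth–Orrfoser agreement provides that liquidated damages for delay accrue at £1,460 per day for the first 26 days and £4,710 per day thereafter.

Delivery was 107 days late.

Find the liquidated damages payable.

£419,470

First 26 days: 26 × £1,460 = £37,960
Remaining days: (107 − 26) × £4,710 = £381,510
Accrued per-day damages: £37,960 + £381,510 = £419,470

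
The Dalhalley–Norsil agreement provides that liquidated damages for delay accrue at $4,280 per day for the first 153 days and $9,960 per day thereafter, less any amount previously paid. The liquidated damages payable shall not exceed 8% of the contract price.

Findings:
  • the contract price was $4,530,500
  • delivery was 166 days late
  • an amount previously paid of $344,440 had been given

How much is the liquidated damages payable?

$362,440

First 153 days: 153 × $4,280 = $654,840
Remaining days: (166 − 153) × $9,960 = $129,480
Accrued per-day damages: $654,840 + $129,480 = $784,320
Less amount previously paid: $784,320 − $344,440 = $439,880
Cap: 8% of $4,530,500 = $362,440
Cap at $362,440: $439,880 exceeds the cap → $362,440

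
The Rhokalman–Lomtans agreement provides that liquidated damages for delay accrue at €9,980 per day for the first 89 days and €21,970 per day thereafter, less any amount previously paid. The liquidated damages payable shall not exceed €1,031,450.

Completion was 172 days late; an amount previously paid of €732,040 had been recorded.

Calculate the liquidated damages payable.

First 89 days: 89 × €9,980 = €888,220
Remaining days: (172 − 89) × €21,970 = €1,823,510
Accrued per-day damages: €888,220 + €1,823,510 = €2,711,730
Less amount previously paid: €2,711,730 − €732,040 = €1,979,690
Cap at €1,031,450: €1,979,690 exceeds the cap → €1,031,450

Liquidated damages: €1,031,450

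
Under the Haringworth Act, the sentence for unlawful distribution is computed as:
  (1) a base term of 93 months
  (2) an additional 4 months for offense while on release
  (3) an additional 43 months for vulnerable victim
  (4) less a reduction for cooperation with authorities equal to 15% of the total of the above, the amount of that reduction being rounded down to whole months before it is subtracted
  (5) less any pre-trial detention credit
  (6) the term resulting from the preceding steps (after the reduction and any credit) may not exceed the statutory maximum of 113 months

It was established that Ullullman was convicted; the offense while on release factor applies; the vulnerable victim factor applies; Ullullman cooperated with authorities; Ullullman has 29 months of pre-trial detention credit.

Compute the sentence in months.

Offense while on release enhancement: +4 months
Vulnerable victim enhancement: +43 months
Adjusted term: 93 months + 4 months + 43 months = 140 months
Cooperation with authorities reduction: 15% of 140 months = 21 months (rounded down)
After reduction: 140 − 21 = 119 months
Less pre-trial detention credit: 119 months − 29 months = 90 months
Cap at 113 months: 90 months is within the cap, no reduction.

90 months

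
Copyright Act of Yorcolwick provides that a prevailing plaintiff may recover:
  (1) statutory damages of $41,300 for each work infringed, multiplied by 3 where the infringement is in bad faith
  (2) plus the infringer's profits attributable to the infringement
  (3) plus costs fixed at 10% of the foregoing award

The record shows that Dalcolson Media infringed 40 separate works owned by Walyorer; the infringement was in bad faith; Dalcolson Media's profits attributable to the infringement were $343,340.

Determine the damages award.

$5,829,274

Statutory damages: 40 × $41,300 = $1,652,000
Trebled: 3 × $1,652,000 = $4,956,000
Combined award: $4,956,000 + $343,340 = $5,299,340
Costs: 10% of $5,299,340 = $529,934
Award plus costs: $5,299,340 + $529,934 = $5,829,274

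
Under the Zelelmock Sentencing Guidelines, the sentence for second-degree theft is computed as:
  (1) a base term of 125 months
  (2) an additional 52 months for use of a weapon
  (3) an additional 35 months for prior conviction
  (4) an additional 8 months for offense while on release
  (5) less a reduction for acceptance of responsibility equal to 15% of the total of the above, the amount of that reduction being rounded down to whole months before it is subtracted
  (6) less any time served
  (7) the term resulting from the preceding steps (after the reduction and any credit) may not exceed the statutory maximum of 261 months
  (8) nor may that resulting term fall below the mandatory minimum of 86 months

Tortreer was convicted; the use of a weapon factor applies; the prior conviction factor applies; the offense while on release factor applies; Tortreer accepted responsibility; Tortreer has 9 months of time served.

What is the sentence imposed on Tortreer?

178 months

Use of a weapon enhancement: +52 months
Prior conviction enhancement: +35 months
Offense while on release enhancement: +8 months
Adjusted term: 125 months + 52 months + 35 months + 8 months = 220 months
Acceptance of responsibility reduction: 15% of 220 months = 33 months (rounded down)
After reduction: 220 − 33 = 187 months
Less time served: 187 months − 9 months = 178 months
Cap at 261 months: 178 months is within the cap, no reduction.
Minimum 86 months: 178 months meets the minimum, no increase.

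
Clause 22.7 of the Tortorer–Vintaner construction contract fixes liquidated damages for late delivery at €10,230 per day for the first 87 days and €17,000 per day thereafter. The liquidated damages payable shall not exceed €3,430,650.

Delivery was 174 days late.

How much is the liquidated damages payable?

€2,369,010

First 87 days: 87 × €10,230 = €890,010
Remaining days: (174 − 87) × €17,000 = €1,479,000
Accrued per-day damages: €890,010 + €1,479,000 = €2,369,010
Cap at €3,430,650: €2,369,010 is within the cap, no reduction.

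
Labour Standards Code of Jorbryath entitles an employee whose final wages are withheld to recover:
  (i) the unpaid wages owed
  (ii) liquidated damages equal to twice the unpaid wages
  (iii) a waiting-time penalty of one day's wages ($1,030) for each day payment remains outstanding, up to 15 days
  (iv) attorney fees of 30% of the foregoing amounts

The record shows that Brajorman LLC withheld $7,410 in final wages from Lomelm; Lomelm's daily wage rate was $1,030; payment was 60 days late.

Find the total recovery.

Doubled: 2 × $7,410 = $14,820
Penalty days: min(60, 15) = 15
Waiting-time penalty: 15 × $1,030 = $15,450
Subtotal: $7,410 + $14,820 + $15,450 = $37,680
Attorney fees: 30% of $37,680 = $11,304
Total award: $37,680 + $11,304 = $48,984

Total award: $48,984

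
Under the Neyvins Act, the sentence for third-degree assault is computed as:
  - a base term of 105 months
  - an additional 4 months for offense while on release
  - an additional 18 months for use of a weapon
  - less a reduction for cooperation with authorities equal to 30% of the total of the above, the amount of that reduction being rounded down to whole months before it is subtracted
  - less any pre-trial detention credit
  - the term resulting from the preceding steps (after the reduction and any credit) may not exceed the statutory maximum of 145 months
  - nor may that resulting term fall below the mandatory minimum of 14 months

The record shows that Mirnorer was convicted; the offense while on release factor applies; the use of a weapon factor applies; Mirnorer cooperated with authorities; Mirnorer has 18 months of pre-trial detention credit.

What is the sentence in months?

71 months

Offense while on release enhancement: +4 months
Use of a weapon enhancement: +18 months
Adjusted term: 105 months + 4 months + 18 months = 127 months
Cooperation with authorities reduction: 30% of 127 months = 38 months (rounded down)
After reduction: 127 − 38 = 89 months
Less pre-trial detention credit: 89 months − 18 months = 71 months
Cap at 145 months: 71 months is within the cap, no reduction.
Minimum 14 months: 71 months meets the minimum, no increase.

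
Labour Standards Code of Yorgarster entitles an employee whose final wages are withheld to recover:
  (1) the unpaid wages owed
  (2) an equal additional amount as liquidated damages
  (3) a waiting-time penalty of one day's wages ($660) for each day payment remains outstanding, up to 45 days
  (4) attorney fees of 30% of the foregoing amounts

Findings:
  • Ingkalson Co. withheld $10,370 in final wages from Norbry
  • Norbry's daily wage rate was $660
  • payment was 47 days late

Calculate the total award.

Liquidated damages (equal amount): $10,370
Penalty days: min(47, 45) = 45
Waiting-time penalty: 45 × $660 = $29,700
Subtotal: $10,370 + $10,370 + $29,700 = $50,440
Attorney fees: 30% of $50,440 = $15,132
Total award: $50,440 + $15,132 = $65,572

$65,572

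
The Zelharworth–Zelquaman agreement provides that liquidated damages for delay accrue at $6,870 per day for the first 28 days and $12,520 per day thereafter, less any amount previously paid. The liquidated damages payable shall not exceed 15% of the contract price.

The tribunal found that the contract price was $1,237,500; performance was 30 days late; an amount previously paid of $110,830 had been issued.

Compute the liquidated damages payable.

Liquidated damages: $106,570

First 28 days: 28 × $6,870 = $192,360
Remaining days: (30 − 28) × $12,520 = $25,040
Accrued per-day damages: $192,360 + $25,040 = $217,400
Less amount previously paid: $217,400 − $110,830 = $106,570
Cap: 15% of $1,237,500 = $185,625
Cap at $185,625: $106,570 is within the cap, no reduction.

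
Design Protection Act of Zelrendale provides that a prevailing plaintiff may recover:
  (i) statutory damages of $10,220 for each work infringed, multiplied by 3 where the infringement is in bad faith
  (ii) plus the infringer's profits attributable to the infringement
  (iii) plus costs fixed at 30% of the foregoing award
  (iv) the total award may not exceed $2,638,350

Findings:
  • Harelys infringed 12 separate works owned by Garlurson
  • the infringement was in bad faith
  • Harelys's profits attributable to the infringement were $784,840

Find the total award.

$1,498,588

Statutory damages: 12 × $10,220 = $122,640
Trebled: 3 × $122,640 = $367,920
Combined award: $367,920 + $784,840 = $1,152,760
Costs: 30% of $1,152,760 = $345,828
Award plus costs: $1,152,760 + $345,828 = $1,498,588
Cap at $2,638,350: $1,498,588 is within the cap, no reduction.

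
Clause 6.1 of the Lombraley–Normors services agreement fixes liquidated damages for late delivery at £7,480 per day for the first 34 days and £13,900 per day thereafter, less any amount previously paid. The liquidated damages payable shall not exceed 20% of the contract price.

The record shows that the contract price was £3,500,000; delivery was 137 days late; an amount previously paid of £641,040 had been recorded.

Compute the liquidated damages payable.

First 34 days: 34 × £7,480 = £254,320
Remaining days: (137 − 34) × £13,900 = £1,431,700
Accrued per-day damages: £254,320 + £1,431,700 = £1,686,020
Less amount previously paid: £1,686,020 − £641,040 = £1,044,980
Cap: 20% of £3,500,000 = £700,000
Cap at £700,000: £1,044,980 exceeds the cap → £700,000

£700,000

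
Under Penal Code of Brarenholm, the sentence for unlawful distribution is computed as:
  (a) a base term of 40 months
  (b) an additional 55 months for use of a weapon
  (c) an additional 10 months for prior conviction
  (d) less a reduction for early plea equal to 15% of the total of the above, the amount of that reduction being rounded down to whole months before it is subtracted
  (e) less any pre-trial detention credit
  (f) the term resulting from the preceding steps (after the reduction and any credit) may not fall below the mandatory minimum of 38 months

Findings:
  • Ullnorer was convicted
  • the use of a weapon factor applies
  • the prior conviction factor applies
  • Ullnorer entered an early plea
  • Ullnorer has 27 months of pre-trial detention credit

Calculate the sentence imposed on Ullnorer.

63 months

Use of a weapon enhancement: +55 months
Prior conviction enhancement: +10 months
Adjusted term: 40 months + 55 months + 10 months = 105 months
Early plea reduction: 15% of 105 months = 15 months (rounded down)
After reduction: 105 − 15 = 90 months
Less pre-trial detention credit: 90 months − 27 months = 63 months
Minimum 38 months: 63 months meets the minimum, no increase.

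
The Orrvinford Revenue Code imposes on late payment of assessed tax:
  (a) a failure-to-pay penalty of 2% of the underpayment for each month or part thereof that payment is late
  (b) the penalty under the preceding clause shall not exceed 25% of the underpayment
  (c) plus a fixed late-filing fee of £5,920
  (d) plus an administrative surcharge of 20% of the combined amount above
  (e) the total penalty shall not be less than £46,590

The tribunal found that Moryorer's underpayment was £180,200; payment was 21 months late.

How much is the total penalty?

£61,164

Accrued rate: 2% × 21 = 42%, capped at 25% → 25%
Failure-to-pay penalty: 25% of £180,200 = £45,050
Penalty before surcharge: £45,050 + £5,920 = £50,970
Administrative surcharge: 20% of £50,970 = £10,194
Total penalty: £50,970 + £10,194 = £61,164
Minimum £46,590: £61,164 meets the minimum, no increase.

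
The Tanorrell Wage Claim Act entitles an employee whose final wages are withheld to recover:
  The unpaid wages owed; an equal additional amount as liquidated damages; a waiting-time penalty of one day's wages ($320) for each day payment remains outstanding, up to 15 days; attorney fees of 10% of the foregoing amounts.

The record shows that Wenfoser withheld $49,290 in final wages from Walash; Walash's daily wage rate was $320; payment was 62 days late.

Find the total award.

$113,718

Liquidated damages (equal amount): $49,290
Penalty days: min(62, 15) = 15
Waiting-time penalty: 15 × $320 = $4,800
Subtotal: $49,290 + $49,290 + $4,800 = $103,380
Attorney fees: 10% of $103,380 = $10,338
Total award: $103,380 + $10,338 = $113,718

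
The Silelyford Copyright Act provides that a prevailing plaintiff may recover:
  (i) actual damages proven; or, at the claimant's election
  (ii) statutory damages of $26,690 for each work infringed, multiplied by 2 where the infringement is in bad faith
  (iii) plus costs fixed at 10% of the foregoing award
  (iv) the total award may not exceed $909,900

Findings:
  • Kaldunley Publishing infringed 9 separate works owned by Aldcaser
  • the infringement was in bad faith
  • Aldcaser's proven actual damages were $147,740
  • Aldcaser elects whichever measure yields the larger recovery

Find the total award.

$528,462

Statutory damages: 9 × $26,690 = $240,210
Doubled: 2 × $240,210 = $480,420
Greater of actual damages ($147,740) or enhanced statutory damages ($480,420): $480,420
Costs: 10% of $480,420 = $48,042
Award plus costs: $480,420 + $48,042 = $528,462
Cap at $909,900: $528,462 is within the cap, no reduction.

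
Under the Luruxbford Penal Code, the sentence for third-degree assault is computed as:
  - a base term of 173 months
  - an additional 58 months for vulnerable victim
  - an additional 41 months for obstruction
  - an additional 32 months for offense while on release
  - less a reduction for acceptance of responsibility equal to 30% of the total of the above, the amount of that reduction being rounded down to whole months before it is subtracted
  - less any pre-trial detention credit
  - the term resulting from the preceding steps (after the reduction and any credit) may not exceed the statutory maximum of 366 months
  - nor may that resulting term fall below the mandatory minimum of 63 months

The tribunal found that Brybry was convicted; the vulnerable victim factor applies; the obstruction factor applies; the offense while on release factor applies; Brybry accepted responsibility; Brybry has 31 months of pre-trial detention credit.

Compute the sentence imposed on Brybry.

Vulnerable victim enhancement: +58 months
Obstruction enhancement: +41 months
Offense while on release enhancement: +32 months
Adjusted term: 173 months + 58 months + 41 months + 32 months = 304 months
Acceptance of responsibility reduction: 30% of 304 months = 91 months (rounded down)
After reduction: 304 − 91 = 213 months
Less pre-trial detention credit: 213 months − 31 months = 182 months
Cap at 366 months: 182 months is within the cap, no reduction.
Minimum 63 months: 182 months meets the minimum, no increase.

182 months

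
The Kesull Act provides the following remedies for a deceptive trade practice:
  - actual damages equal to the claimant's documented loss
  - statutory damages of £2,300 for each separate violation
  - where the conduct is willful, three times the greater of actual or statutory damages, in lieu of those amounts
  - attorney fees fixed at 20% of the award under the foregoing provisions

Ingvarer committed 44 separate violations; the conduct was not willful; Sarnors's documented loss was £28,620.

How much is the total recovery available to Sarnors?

£155,784

Statutory damages: 44 × £2,300 = £101,200
Conduct not willful: the in-lieu enhancement does not apply.
Actual plus statutory damages: £28,620 + £101,200 = £129,820
Attorney fees: 20% of £129,820 = £25,964
Total recovery: £129,820 + £25,964 = £155,784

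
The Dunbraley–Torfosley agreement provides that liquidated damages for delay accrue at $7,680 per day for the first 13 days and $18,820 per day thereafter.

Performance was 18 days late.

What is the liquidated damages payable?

First 13 days: 13 × $7,680 = $99,840
Remaining days: (18 − 13) × $18,820 = $94,100
Accrued per-day damages: $99,840 + $94,100 = $193,940

$193,940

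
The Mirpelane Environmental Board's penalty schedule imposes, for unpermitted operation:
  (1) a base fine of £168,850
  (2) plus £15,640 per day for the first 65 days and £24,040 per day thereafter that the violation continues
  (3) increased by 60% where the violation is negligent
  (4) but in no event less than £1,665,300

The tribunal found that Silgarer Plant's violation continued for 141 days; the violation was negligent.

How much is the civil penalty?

£4,819,984

First 65 days: 65 × £15,640 = £1,016,600
Remaining days: (141 − 65) × £24,040 = £1,827,040
Per-day component: £1,016,600 + £1,827,040 = £2,843,640
Base plus per-day: £168,850 + £2,843,640 = £3,012,490
Enhancement: 60% of £3,012,490 = £1,807,494
Enhanced fine: £3,012,490 + £1,807,494 = £4,819,984
Minimum £1,665,300: £4,819,984 meets the minimum, no increase.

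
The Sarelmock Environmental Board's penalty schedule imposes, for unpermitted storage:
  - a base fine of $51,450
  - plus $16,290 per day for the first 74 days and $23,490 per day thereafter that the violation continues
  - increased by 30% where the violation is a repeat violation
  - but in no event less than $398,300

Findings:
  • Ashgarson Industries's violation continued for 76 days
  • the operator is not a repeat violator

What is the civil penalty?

First 74 days: 74 × $16,290 = $1,205,460
Remaining days: (76 − 74) × $23,490 = $46,980
Per-day component: $1,205,460 + $46,980 = $1,252,440
Base plus per-day: $51,450 + $1,252,440 = $1,303,890
The operator is not a repeat violator: no 30% increase.
Minimum $398,300: $1,303,890 meets the minimum, no increase.

$1,303,890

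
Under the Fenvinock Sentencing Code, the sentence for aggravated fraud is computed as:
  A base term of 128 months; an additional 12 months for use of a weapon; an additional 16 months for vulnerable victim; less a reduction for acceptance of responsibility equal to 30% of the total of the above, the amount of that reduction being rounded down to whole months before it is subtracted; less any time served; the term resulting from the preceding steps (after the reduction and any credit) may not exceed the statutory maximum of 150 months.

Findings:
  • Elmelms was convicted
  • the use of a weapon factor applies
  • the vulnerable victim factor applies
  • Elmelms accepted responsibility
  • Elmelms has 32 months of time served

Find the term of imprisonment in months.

78 months

Use of a weapon enhancement: +12 months
Vulnerable victim enhancement: +16 months
Adjusted term: 128 months + 12 months + 16 months = 156 months
Acceptance of responsibility reduction: 30% of 156 months = 46 months (rounded down)
After reduction: 156 − 46 = 110 months
Less time served: 110 months − 32 months = 78 months
Cap at 150 months: 78 months is within the cap, no reduction.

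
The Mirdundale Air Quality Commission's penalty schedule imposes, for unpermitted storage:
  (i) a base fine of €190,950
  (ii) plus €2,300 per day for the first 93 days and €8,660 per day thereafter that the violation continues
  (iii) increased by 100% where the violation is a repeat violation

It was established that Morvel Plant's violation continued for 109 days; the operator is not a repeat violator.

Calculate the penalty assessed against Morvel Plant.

First 93 days: 93 × €2,300 = €213,900
Remaining days: (109 − 93) × €8,660 = €138,560
Per-day component: €213,900 + €138,560 = €352,460
Base plus per-day: €190,950 + €352,460 = €543,410
The operator is not a repeat violator: no 100% increase.

€543,410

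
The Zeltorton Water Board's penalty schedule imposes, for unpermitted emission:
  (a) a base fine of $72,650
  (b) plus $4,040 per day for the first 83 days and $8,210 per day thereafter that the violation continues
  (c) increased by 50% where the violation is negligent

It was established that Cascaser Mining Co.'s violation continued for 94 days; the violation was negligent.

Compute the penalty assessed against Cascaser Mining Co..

First 83 days: 83 × $4,040 = $335,320
Remaining days: (94 − 83) × $8,210 = $90,310
Per-day component: $335,320 + $90,310 = $425,630
Base plus per-day: $72,650 + $425,630 = $498,280
Enhancement: 50% of $498,280 = $249,140
Enhanced fine: $498,280 + $249,140 = $747,420

$747,420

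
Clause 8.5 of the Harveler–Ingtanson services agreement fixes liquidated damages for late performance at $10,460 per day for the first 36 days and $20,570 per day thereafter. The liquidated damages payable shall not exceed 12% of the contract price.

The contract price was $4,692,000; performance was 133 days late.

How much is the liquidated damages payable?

First 36 days: 36 × $10,460 = $376,560
Remaining days: (133 − 36) × $20,570 = $1,995,290
Accrued per-day damages: $376,560 + $1,995,290 = $2,371,850
Cap: 12% of $4,692,000 = $563,040
Cap at $563,040: $2,371,850 exceeds the cap → $563,040

$563,040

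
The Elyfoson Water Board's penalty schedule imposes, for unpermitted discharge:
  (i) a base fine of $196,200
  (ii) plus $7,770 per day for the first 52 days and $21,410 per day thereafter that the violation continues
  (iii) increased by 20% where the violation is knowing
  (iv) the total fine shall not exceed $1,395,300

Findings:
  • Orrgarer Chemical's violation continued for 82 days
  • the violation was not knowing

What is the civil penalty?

First 52 days: 52 × $7,770 = $404,040
Remaining days: (82 − 52) × $21,410 = $642,300
Per-day component: $404,040 + $642,300 = $1,046,340
Base plus per-day: $196,200 + $1,046,340 = $1,242,540
The violation was not knowing: no 20% increase.
Cap at $1,395,300: $1,242,540 is within the cap, no reduction.

$1,242,540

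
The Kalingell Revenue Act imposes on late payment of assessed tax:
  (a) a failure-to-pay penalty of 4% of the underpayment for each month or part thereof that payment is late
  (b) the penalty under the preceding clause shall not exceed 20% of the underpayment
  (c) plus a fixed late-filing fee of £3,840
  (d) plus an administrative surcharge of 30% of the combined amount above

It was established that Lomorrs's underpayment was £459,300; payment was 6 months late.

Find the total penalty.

Accrued rate: 4% × 6 = 24%, capped at 20% → 20%
Failure-to-pay penalty: 20% of £459,300 = £91,860
Penalty before surcharge: £91,860 + £3,840 = £95,700
Administrative surcharge: 30% of £95,700 = £28,710
Total penalty: £95,700 + £28,710 = £124,410

£124,410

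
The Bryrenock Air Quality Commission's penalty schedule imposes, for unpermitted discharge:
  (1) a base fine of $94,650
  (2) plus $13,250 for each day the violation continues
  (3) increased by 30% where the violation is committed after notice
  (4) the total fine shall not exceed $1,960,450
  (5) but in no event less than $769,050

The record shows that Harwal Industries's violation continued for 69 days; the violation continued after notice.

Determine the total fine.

Civil penalty: $1,311,570

Per-day component: 69 × $13,250 = $914,250
Base plus per-day: $94,650 + $914,250 = $1,008,900
Enhancement: 30% of $1,008,900 = $302,670
Enhanced fine: $1,008,900 + $302,670 = $1,311,570
Cap at $1,960,450: $1,311,570 is within the cap, no reduction.
Minimum $769,050: $1,311,570 meets the minimum, no increase.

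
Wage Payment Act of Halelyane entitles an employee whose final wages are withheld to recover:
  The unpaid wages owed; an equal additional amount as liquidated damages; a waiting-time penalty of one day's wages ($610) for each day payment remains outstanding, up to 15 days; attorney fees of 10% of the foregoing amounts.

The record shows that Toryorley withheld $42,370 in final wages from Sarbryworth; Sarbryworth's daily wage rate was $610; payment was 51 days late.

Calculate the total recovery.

Liquidated damages (equal amount): $42,370
Penalty days: min(51, 15) = 15
Waiting-time penalty: 15 × $610 = $9,150
Subtotal: $42,370 + $42,370 + $9,150 = $93,890
Attorney fees: 10% of $93,890 = $9,389
Total award: $93,890 + $9,389 = $103,279

$103,279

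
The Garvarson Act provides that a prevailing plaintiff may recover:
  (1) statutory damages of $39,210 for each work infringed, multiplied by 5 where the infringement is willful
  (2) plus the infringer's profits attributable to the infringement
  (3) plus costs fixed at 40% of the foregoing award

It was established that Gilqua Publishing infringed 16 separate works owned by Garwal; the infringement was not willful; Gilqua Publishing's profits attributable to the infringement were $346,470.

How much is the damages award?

Statutory damages: 16 × $39,210 = $627,360
Infringement not willful: no ×5 enhancement.
Combined award: $627,360 + $346,470 = $973,830
Costs: 40% of $973,830 = $389,532
Award plus costs: $973,830 + $389,532 = $1,363,362

$1,363,362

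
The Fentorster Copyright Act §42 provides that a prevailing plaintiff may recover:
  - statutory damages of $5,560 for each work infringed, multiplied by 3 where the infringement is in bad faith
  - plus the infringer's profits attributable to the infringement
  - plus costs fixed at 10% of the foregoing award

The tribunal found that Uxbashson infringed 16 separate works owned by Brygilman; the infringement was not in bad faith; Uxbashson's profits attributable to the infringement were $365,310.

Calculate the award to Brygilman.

$499,697

Statutory damages: 16 × $5,560 = $88,960
Infringement not in bad faith: no ×3 enhancement.
Combined award: $88,960 + $365,310 = $454,270
Costs: 10% of $454,270 = $45,427
Award plus costs: $454,270 + $45,427 = $499,697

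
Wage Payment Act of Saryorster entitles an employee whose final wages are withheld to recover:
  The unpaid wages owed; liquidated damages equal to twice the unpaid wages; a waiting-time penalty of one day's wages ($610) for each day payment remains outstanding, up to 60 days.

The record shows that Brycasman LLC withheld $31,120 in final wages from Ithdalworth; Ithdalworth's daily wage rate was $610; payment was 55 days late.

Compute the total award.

Doubled: 2 × $31,120 = $62,240
Penalty days: min(55, 60) = 55
Waiting-time penalty: 55 × $610 = $33,550
Total award: $31,120 + $62,240 + $33,550 = $126,910

$126,910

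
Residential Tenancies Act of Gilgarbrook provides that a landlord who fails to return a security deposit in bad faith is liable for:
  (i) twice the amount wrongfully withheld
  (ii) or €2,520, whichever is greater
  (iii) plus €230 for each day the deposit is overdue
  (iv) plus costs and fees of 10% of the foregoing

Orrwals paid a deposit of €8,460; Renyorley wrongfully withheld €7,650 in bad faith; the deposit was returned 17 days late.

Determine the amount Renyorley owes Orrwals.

€21,131

Doubled: 2 × €7,650 = €15,300
Minimum €2,520: €15,300 meets the minimum, no increase.
Late-return penalty: 17 × €230 = €3,910
Damages plus late penalty: €15,300 + €3,910 = €19,210
Costs and fees: 10% of €19,210 = €1,921
Total recovery: €19,210 + €1,921 = €21,131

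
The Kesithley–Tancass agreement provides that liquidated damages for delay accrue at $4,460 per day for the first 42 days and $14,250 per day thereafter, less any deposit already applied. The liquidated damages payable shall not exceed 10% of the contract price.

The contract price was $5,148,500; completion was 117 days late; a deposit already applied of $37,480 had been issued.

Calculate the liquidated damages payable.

First 42 days: 42 × $4,460 = $187,320
Remaining days: (117 − 42) × $14,250 = $1,068,750
Accrued per-day damages: $187,320 + $1,068,750 = $1,256,070
Less deposit already applied: $1,256,070 − $37,480 = $1,218,590
Cap: 10% of $5,148,500 = $514,850
Cap at $514,850: $1,218,590 exceeds the cap → $514,850

$514,850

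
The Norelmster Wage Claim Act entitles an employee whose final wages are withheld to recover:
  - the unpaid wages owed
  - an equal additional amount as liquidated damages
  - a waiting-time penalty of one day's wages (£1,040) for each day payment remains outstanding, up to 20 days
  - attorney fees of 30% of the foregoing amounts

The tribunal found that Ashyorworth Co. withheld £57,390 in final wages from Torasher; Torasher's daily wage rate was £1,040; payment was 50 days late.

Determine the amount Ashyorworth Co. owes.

Total award: £176,254

Liquidated damages (equal amount): £57,390
Penalty days: min(50, 20) = 20
Waiting-time penalty: 20 × £1,040 = £20,800
Subtotal: £57,390 + £57,390 + £20,800 = £135,580
Attorney fees: 30% of £135,580 = £40,674
Total award: £135,580 + £40,674 = £176,254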